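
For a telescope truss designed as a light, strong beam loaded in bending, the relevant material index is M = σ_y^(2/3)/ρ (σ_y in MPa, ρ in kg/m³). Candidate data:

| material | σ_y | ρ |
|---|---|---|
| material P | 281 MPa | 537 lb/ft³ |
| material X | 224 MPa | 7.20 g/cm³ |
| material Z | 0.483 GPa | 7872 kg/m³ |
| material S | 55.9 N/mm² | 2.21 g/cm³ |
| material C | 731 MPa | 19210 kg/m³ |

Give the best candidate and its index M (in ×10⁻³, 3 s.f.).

In SI units:
  material P: σ_y = 281.0 MPa, ρ = 8602 kg/m³
  material X: σ_y = 224.0 MPa, ρ = 7200 kg/m³
  material Z: σ_y = 483.0 MPa, ρ = 7872 kg/m³
  material S: σ_y = 55.90 MPa, ρ = 2210 kg/m³
  material C: σ_y = 731.0 MPa, ρ = 19210 kg/m³
  material Z: M = 7.82×10⁻³
  material S: M = 6.62×10⁻³
  material X: M = 5.12×10⁻³
  material P: M = 4.99×10⁻³
  material C: M = 4.22×10⁻³
Highest index: material Z.

material Z, M = 7.82×10⁻³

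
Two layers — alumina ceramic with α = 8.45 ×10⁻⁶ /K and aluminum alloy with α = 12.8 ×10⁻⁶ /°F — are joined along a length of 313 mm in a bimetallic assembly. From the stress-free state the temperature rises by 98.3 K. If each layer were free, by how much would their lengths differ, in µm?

449 µm

aluminum alloy: α = 12.8×10⁻⁶/°F × 9/5 = 23.0×10⁻⁶/K.
Δα = |8.45 − 23.0|×10⁻⁶/K = 14.6×10⁻⁶/K.
ΔL_mismatch = Δα·L·ΔT = 14.6×10⁻⁶ × 313.0 mm × 98.3 K = 449 µm.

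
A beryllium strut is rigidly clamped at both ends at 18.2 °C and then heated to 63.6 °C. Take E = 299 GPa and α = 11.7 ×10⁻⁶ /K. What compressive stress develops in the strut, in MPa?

ΔT = 45.40 K. Constrained thermal stress σ = E·α·ΔT = 299.0×10³ MPa × 11.7×10⁻⁶ × 45.40 = 159 MPa (compressive).

159 MPa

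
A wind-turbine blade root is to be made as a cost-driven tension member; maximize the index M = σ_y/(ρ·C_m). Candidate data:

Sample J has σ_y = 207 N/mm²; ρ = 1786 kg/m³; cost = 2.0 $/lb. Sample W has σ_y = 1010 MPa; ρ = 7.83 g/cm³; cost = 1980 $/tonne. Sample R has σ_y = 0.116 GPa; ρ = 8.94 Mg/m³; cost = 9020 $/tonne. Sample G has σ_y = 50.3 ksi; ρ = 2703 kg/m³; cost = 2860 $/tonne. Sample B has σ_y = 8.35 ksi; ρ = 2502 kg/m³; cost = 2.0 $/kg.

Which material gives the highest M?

sample W

In SI units:
  sample J: σ_y = 207.0 MPa, ρ = 1786 kg/m³, cost = 4.409 $/kg
  sample W: σ_y = 1010 MPa, ρ = 7830 kg/m³, cost = 1.980 $/kg
  sample R: σ_y = 116.0 MPa, ρ = 8940 kg/m³, cost = 9.020 $/kg
  sample G: σ_y = 346.8 MPa, ρ = 2703 kg/m³, cost = 2.860 $/kg
  sample B: σ_y = 57.57 MPa, ρ = 2502 kg/m³, cost = 2.000 $/kg
  sample W: M = 65.1 kN·m per $
  sample G: M = 44.9 kN·m per $
  sample J: M = 26.3 kN·m per $
  sample B: M = 11.5 kN·m per $
  sample R: M = 1.44 kN·m per $
The maximum is for sample W.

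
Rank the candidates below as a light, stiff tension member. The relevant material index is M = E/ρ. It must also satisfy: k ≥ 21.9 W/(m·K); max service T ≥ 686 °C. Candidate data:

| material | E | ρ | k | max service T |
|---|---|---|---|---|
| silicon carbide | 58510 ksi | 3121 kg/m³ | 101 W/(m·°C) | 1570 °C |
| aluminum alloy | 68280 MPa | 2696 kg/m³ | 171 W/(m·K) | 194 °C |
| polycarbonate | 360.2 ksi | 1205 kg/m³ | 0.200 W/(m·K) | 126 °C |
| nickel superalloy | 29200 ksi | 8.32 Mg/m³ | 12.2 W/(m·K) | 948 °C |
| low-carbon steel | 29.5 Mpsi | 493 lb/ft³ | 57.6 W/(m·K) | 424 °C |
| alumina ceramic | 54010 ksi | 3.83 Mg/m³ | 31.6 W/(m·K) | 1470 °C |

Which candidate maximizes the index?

silicon carbide

Screen on constraints: k ≥ 21.9 W/(m·K); max service T ≥ 686 °C. Survivors: silicon carbide, alumina ceramic.
In SI units:
  silicon carbide: E = 403.4 GPa, ρ = 3121 kg/m³
  alumina ceramic: E = 372.4 GPa, ρ = 3830 kg/m³
  silicon carbide: M = 129 MN·m/kg
  alumina ceramic: M = 97.2 MN·m/kg
Silicon carbide ranks first.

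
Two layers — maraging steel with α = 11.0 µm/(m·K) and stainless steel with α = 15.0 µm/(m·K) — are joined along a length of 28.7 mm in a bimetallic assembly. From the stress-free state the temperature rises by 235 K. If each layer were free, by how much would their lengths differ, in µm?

27.0 µm

Δα = |11.0 − 15.0|×10⁻⁶/K = 4.00×10⁻⁶/K.
ΔL_mismatch = Δα·L·ΔT = 4.00×10⁻⁶ × 28.7 mm × 235.0 K = 27.0 µm.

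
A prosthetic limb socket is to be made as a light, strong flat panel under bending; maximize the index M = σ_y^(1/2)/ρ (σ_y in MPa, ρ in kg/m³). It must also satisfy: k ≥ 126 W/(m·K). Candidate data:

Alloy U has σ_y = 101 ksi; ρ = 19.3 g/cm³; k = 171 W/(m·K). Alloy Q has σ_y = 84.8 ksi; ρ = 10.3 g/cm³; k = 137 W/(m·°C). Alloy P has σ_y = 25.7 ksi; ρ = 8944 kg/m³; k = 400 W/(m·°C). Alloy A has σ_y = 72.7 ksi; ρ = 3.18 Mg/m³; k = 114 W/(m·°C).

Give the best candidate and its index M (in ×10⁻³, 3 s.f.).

Screen on constraints: k ≥ 126 W/(m·K). Survivors: alloy U, alloy Q, alloy P.
Normalizing units and computing the index:
  alloy U: σ_y = 696.4 MPa, ρ = 19300 kg/m³
  alloy Q: σ_y = 584.7 MPa, ρ = 10300 kg/m³
  alloy P: σ_y = 177.2 MPa, ρ = 8944 kg/m³
  alloy Q: M = 2.35×10⁻³
  alloy P: M = 1.49×10⁻³
  alloy U: M = 1.37×10⁻³
Highest index: alloy Q.

alloy Q, M = 2.35×10⁻³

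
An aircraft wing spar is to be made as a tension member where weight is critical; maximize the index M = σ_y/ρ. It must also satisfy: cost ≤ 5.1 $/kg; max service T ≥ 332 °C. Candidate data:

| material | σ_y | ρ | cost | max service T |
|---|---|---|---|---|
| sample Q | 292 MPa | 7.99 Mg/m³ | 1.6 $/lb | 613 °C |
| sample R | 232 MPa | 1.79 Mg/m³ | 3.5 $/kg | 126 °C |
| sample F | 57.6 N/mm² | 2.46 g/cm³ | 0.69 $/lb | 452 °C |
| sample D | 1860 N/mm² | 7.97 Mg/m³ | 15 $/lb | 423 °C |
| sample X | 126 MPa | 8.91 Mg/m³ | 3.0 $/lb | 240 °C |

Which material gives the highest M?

Screen on constraints: cost ≤ 5.1 $/kg; max service T ≥ 332 °C. Survivors: sample Q, sample F.
In SI units:
  sample Q: σ_y = 292.0 MPa, ρ = 7990 kg/m³
  sample F: σ_y = 57.60 MPa, ρ = 2460 kg/m³
  sample Q: M = 36.5 kN·m/kg
  sample F: M = 23.4 kN·m/kg
Highest index: sample Q.

sample Q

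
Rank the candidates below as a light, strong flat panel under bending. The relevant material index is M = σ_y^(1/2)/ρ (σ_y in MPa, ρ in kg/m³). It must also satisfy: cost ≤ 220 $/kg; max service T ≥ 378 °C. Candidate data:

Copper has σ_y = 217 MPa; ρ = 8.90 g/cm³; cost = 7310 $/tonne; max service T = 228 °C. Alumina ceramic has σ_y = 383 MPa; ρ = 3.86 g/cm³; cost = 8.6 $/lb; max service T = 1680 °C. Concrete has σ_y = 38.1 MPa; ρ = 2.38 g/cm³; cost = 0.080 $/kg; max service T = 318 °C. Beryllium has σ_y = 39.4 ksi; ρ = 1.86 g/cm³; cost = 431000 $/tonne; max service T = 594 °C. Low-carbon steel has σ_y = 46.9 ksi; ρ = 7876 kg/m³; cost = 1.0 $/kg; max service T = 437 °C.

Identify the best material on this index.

alumina ceramic

Screen on constraints: cost ≤ 220 $/kg; max service T ≥ 378 °C. Survivors: alumina ceramic, low-carbon steel.
After converting to SI:
  alumina ceramic: σ_y = 383.0 MPa, ρ = 3860 kg/m³
  low-carbon steel: σ_y = 323.4 MPa, ρ = 7876 kg/m³
  alumina ceramic: M = 5.07×10⁻³
  low-carbon steel: M = 2.28×10⁻³
The maximum is for alumina ceramic.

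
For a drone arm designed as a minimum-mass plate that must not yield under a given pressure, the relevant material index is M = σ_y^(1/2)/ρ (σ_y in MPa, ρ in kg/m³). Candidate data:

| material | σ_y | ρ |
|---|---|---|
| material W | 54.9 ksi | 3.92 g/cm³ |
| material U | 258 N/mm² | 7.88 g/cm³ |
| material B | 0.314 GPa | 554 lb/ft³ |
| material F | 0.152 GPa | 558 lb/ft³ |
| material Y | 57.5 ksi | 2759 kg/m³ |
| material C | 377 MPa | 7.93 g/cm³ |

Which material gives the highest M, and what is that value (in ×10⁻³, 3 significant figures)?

material Y, M = 7.22×10⁻³

After converting to SI:
  material W: σ_y = 378.5 MPa, ρ = 3920 kg/m³
  material U: σ_y = 258.0 MPa, ρ = 7880 kg/m³
  material B: σ_y = 314.0 MPa, ρ = 8874 kg/m³
  material F: σ_y = 152.0 MPa, ρ = 8938 kg/m³
  material Y: σ_y = 396.4 MPa, ρ = 2759 kg/m³
  material C: σ_y = 377.0 MPa, ρ = 7930 kg/m³
  material Y: M = 7.22×10⁻³
  material W: M = 4.96×10⁻³
  material C: M = 2.45×10⁻³
  material U: M = 2.04×10⁻³
  material B: M = 2.00×10⁻³
  material F: M = 1.38×10⁻³
Material Y has the largest M.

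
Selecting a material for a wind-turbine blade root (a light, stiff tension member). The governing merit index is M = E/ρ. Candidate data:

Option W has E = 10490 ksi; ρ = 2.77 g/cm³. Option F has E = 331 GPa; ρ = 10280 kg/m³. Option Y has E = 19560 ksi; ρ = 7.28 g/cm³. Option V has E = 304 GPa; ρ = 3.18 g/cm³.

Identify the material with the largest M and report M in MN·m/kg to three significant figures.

Putting every candidate on a common basis:
  option W: E = 72.33 GPa, ρ = 2770 kg/m³
  option F: E = 331.0 GPa, ρ = 10280 kg/m³
  option Y: E = 134.9 GPa, ρ = 7280 kg/m³
  option V: E = 304.0 GPa, ρ = 3180 kg/m³
  option V: M = 95.6 MN·m/kg
  option F: M = 32.2 MN·m/kg
  option W: M = 26.1 MN·m/kg
  option Y: M = 18.5 MN·m/kg
Option V has the largest M.

option V, M = 95.6 MN·m/kg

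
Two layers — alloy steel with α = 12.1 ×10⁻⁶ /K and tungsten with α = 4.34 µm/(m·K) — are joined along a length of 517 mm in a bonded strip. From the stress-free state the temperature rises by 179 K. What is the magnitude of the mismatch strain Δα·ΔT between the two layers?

1.39×10⁻³

Δα = |12.1 − 4.34|×10⁻⁶/K = 7.76×10⁻⁶/K.
Mismatch strain = Δα·ΔT = 7.76×10⁻⁶ × 179.0 = 1.39×10⁻³.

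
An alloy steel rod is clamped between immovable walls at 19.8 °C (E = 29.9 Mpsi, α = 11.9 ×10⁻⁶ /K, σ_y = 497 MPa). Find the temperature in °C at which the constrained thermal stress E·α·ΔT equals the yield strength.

222 °C

E = 29.9 Mpsi = 206.2 GPa.
E·α·ΔT = 497.0 MPa ⇒ ΔT = 497.0 / (206.2×10³ × 11.9×10⁻⁶) = 202.6 K.
T = 19.8 + 202.6 = 222.4 °C.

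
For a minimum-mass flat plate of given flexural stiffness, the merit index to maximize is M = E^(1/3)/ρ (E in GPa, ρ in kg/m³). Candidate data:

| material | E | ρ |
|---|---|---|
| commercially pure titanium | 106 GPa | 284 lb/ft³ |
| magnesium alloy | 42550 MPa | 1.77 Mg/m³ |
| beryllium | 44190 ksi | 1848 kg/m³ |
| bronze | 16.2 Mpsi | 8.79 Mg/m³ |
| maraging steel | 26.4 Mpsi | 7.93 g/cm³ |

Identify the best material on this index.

beryllium

In SI units:
  commercially pure titanium: E = 106.0 GPa, ρ = 4549 kg/m³
  magnesium alloy: E = 42.55 GPa, ρ = 1770 kg/m³
  beryllium: E = 304.7 GPa, ρ = 1848 kg/m³
  bronze: E = 111.7 GPa, ρ = 8790 kg/m³
  maraging steel: E = 182.0 GPa, ρ = 7930 kg/m³
  beryllium: M = 3.64×10⁻³
  magnesium alloy: M = 1.97×10⁻³
  commercially pure titanium: M = 1.04×10⁻³
  maraging steel: M = 0.715×10⁻³
  bronze: M = 0.548×10⁻³
Beryllium has the largest M.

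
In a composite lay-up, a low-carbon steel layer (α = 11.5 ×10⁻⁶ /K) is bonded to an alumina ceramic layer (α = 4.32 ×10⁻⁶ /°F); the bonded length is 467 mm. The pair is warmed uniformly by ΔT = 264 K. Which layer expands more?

alumina ceramic: α = 4.32×10⁻⁶/°F × 9/5 = 7.78×10⁻⁶/K.
α(low-carbon steel) = 11.5×10⁻⁶/K vs α(alumina ceramic) = 7.78×10⁻⁶/K.
Higher α expands more for the same ΔT: low-carbon steel.

low-carbon steel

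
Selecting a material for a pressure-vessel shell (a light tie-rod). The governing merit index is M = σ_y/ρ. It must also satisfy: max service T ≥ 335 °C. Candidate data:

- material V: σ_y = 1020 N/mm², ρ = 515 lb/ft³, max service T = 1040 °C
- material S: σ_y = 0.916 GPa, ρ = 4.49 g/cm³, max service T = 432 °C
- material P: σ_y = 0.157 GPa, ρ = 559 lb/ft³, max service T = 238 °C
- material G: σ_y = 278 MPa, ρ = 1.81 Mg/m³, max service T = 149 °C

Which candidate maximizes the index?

Screen on constraints: max service T ≥ 335 °C. Survivors: material V, material S.
Convert each candidate to consistent units, then evaluate M:
  material V: σ_y = 1020 MPa, ρ = 8250 kg/m³
  material S: σ_y = 916.0 MPa, ρ = 4490 kg/m³
  material S: M = 204 kN·m/kg
  material V: M = 124 kN·m/kg
Highest index: material S.

material S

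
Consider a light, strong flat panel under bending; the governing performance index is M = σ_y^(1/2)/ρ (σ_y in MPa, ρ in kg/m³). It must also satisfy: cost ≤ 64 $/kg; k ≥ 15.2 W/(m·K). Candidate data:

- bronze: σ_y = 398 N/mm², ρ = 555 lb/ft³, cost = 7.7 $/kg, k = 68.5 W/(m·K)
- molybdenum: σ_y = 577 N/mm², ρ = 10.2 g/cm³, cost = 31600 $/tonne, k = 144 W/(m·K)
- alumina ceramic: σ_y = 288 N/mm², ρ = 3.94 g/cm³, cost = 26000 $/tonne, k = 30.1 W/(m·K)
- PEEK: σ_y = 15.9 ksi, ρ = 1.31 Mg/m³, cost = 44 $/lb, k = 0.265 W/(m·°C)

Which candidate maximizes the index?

alumina ceramic

Screen on constraints: cost ≤ 64 $/kg; k ≥ 15.2 W/(m·K). Survivors: bronze, molybdenum, alumina ceramic.
Convert each candidate to consistent units, then evaluate M:
  bronze: σ_y = 398.0 MPa, ρ = 8890 kg/m³
  molybdenum: σ_y = 577.0 MPa, ρ = 10200 kg/m³
  alumina ceramic: σ_y = 288.0 MPa, ρ = 3940 kg/m³
  alumina ceramic: M = 4.31×10⁻³
  molybdenum: M = 2.35×10⁻³
  bronze: M = 2.24×10⁻³
Highest index: alumina ceramic.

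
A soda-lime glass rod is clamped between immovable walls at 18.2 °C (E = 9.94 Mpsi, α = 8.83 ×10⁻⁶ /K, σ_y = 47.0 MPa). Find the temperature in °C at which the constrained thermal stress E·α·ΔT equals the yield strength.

E = 9.94 Mpsi = 68.53 GPa.
E·α·ΔT = 47.00 MPa ⇒ ΔT = 47.00 / (68.53×10³ × 8.83×10⁻⁶) = 77.67 K.
T = 18.2 + 77.67 = 95.87 °C.

95.9 °C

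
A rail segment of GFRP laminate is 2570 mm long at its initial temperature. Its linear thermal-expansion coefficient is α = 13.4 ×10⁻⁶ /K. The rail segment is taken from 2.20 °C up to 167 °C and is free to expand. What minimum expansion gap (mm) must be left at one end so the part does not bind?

ΔT = 167 − 2.20 = 164.8 K.
ΔL = α·L₀·ΔT = 13.4×10⁻⁶ × 2570 mm × 164.8 K = 5.68 mm.

5.68 mm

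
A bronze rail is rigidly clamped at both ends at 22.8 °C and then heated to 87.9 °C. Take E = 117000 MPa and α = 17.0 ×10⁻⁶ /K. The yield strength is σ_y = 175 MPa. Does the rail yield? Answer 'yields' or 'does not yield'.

E = 117000 MPa = 117.0 GPa.
ΔT = 65.10 K. Constrained thermal stress σ = E·α·ΔT = 117.0×10³ MPa × 17.0×10⁻⁶ × 65.10 = 129 MPa (compressive).
Compare to σ_y = 175 MPa: σ < σ_y, so it does not yield.

does not yield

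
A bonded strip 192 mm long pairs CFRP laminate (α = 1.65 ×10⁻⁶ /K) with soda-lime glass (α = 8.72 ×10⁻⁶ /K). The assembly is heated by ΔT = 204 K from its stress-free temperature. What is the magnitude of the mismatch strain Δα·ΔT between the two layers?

1.44×10⁻³

Δα = |1.65 − 8.72|×10⁻⁶/K = 7.07×10⁻⁶/K.
Mismatch strain = Δα·ΔT = 7.07×10⁻⁶ × 204.0 = 1.44×10⁻³.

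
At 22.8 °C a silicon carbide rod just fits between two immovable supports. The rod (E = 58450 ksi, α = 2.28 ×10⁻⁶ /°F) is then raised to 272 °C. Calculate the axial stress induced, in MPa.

412 MPa

E = 58450 ksi = 403.0 GPa.
α = 2.28×10⁻⁶/°F × 9/5 = 4.10×10⁻⁶/K.
ΔT = 249.2 K. Constrained thermal stress σ = E·α·ΔT = 403.0×10³ MPa × 4.10×10⁻⁶ × 249.2 = 412 MPa (compressive).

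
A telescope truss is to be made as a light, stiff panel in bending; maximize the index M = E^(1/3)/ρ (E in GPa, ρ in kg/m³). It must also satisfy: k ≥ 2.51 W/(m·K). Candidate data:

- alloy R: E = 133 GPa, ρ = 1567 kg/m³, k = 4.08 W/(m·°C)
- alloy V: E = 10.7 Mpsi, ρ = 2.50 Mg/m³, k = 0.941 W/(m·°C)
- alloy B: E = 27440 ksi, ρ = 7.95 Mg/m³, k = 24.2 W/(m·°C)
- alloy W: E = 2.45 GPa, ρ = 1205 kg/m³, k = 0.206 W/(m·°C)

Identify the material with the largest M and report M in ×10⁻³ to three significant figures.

alloy R, M = 3.26×10⁻³

Screen on constraints: k ≥ 2.51 W/(m·K). Survivors: alloy R, alloy B.
Normalizing units and computing the index:
  alloy R: E = 133.0 GPa, ρ = 1567 kg/m³
  alloy B: E = 189.2 GPa, ρ = 7950 kg/m³
  alloy R: M = 3.26×10⁻³
  alloy B: M = 0.722×10⁻³
Highest index: alloy R.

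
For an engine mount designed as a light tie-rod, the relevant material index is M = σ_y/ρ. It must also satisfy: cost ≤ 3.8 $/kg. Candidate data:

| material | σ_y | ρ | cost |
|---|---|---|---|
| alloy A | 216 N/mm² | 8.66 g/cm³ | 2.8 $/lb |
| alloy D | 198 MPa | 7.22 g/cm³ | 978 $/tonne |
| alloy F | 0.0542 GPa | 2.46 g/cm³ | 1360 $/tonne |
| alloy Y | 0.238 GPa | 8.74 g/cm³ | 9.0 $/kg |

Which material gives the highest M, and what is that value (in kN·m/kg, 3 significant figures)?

alloy D, M = 27.4 kN·m/kg

Screen on constraints: cost ≤ 3.8 $/kg. Survivors: alloy D, alloy F.
After converting to SI:
  alloy D: σ_y = 198.0 MPa, ρ = 7220 kg/m³
  alloy F: σ_y = 54.20 MPa, ρ = 2460 kg/m³
  alloy D: M = 27.4 kN·m/kg
  alloy F: M = 22.0 kN·m/kg
Alloy D has the largest M.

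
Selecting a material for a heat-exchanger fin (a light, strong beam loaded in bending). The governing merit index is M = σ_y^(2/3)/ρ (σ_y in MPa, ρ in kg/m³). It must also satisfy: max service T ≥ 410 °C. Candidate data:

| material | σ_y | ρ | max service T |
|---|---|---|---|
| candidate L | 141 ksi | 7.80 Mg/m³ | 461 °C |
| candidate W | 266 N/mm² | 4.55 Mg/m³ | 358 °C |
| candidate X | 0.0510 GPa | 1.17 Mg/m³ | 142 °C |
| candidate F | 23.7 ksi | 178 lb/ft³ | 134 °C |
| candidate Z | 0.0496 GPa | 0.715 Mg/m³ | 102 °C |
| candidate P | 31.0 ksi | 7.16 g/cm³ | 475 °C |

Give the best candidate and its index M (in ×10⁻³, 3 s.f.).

Screen on constraints: max service T ≥ 410 °C. Survivors: candidate L, candidate P.
After converting to SI:
  candidate L: σ_y = 972.2 MPa, ρ = 7800 kg/m³
  candidate P: σ_y = 213.7 MPa, ρ = 7160 kg/m³
  candidate L: M = 12.6×10⁻³
  candidate P: M = 4.99×10⁻³
Candidate L ranks first.

candidate L, M = 12.6×10⁻³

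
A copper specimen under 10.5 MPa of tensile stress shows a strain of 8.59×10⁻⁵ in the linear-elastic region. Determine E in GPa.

122 GPa

E = σ/ε = 10.5 MPa / 8.59×10⁻⁵ = 122200 MPa = 122 GPa.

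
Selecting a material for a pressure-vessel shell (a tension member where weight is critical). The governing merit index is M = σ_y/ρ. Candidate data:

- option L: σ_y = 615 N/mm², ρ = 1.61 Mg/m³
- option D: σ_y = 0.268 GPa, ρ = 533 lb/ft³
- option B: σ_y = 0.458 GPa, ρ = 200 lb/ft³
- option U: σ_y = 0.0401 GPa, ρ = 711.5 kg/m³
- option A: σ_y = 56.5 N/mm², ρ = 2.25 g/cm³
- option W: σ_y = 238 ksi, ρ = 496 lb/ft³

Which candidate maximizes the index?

option L

In SI units:
  option L: σ_y = 615.0 MPa, ρ = 1610 kg/m³
  option D: σ_y = 268.0 MPa, ρ = 8538 kg/m³
  option B: σ_y = 458.0 MPa, ρ = 3204 kg/m³
  option U: σ_y = 40.10 MPa, ρ = 711.5 kg/m³
  option A: σ_y = 56.50 MPa, ρ = 2250 kg/m³
  option W: σ_y = 1641 MPa, ρ = 7945 kg/m³
  option L: M = 382 kN·m/kg
  option W: M = 207 kN·m/kg
  option B: M = 143 kN·m/kg
  option U: M = 56.4 kN·m/kg
  option D: M = 31.4 kN·m/kg
  option A: M = 25.1 kN·m/kg
Highest index: option L.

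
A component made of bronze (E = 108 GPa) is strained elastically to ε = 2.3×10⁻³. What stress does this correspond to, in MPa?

248 MPa

σ = E·ε = 108000 MPa × 2.3×10⁻³ = 248 MPa.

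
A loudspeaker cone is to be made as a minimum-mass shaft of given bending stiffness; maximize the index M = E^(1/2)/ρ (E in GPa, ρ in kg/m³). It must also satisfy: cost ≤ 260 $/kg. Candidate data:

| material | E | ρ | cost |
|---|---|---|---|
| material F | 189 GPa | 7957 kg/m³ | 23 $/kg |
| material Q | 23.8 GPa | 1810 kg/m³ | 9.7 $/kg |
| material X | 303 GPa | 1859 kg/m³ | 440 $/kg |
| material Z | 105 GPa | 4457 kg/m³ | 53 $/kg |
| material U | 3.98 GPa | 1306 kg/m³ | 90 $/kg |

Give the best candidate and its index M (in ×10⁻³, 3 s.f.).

Screen on constraints: cost ≤ 260 $/kg. Survivors: material F, material Q, material Z, material U.
Per-candidate index values:
  material Q: M = 2.70×10⁻³
  material Z: M = 2.30×10⁻³
  material F: M = 1.73×10⁻³
  material U: M = 1.53×10⁻³
Highest index: material Q.

material Q, M = 2.70×10⁻³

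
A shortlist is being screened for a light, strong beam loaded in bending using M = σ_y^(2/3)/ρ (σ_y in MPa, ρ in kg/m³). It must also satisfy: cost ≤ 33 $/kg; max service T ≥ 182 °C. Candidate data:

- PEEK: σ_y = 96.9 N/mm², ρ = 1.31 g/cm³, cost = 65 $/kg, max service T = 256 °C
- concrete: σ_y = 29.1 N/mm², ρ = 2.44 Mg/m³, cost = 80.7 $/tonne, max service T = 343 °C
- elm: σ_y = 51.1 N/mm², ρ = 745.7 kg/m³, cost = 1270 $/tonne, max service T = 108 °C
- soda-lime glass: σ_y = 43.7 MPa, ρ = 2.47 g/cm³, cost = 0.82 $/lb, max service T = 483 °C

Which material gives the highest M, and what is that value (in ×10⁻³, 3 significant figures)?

Screen on constraints: cost ≤ 33 $/kg; max service T ≥ 182 °C. Survivors: concrete, soda-lime glass.
After converting to SI:
  concrete: σ_y = 29.10 MPa, ρ = 2440 kg/m³
  soda-lime glass: σ_y = 43.70 MPa, ρ = 2470 kg/m³
  soda-lime glass: M = 5.02×10⁻³
  concrete: M = 3.88×10⁻³
Soda-lime glass has the largest M.

soda-lime glass, M = 5.02×10⁻³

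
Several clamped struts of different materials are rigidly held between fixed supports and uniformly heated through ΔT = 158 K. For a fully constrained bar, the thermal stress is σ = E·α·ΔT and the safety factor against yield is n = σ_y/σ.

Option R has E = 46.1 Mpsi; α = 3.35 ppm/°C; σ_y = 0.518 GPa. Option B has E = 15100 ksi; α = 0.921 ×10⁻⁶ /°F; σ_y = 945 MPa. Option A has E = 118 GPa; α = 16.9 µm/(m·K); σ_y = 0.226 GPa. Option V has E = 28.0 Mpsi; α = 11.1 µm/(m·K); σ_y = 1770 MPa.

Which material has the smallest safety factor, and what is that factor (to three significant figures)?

option A, n = 0.717

Converting E to GPa, α to ×10⁻⁶/K, σ_y to MPa, then σ and n for each:
  option R: E = 317.8, α = 3.35, σ_y = 518.0 → σ = 168 MPa, n = 3.08
  option B: E = 104.1, α = 1.66, σ_y = 945.0 → σ = 27.3 MPa, n = 34.7
  option A: E = 118.0, α = 16.9, σ_y = 226.0 → σ = 315 MPa, n = 0.717
  option V: E = 193.1, α = 11.1, σ_y = 1770 → σ = 339 MPa, n = 5.23
Smallest n: option A with n = 0.717.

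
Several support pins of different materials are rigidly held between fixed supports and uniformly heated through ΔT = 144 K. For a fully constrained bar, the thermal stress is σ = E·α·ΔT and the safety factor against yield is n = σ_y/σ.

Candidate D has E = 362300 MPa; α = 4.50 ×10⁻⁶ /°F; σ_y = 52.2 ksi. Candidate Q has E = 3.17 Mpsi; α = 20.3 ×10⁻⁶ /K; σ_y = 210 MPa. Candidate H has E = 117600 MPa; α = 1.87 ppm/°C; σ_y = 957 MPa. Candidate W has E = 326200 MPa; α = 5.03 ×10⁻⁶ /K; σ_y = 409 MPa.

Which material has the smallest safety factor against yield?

candidate D

Per material, after unit conversion:
  candidate D: E = 362.3, α = 8.10, σ_y = 359.9 → σ = 423 MPa, n = 0.852
  candidate Q: E = 21.86, α = 20.3, σ_y = 210.0 → σ = 63.9 MPa, n = 3.29
  candidate H: E = 117.6, α = 1.87, σ_y = 957.0 → σ = 31.7 MPa, n = 30.2
  candidate W: E = 326.2, α = 5.03, σ_y = 409.0 → σ = 236 MPa, n = 1.73
Smallest n: candidate D with n = 0.852.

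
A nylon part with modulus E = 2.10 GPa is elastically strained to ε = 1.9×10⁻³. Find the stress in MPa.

3.99 MPa

σ = E·ε = 2100 MPa × 1.9×10⁻³ = 3.99 MPa.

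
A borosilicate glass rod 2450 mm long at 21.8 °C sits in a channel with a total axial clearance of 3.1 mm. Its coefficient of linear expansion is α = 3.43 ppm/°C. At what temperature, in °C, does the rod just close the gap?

391 °C

α·L₀·ΔT = 3.1 mm ⇒ ΔT = 3.1 / (3.43×10⁻⁶ × 2450.0) = 368.9 K.
T = 21.8 + 368.9 = 390.7 °C.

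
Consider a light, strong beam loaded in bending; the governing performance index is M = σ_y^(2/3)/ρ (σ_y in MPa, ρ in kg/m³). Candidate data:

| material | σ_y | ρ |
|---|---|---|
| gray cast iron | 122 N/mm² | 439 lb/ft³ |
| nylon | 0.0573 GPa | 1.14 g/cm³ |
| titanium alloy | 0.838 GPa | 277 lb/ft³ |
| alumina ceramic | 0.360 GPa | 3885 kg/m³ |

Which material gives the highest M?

Putting every candidate on a common basis:
  gray cast iron: σ_y = 122.0 MPa, ρ = 7032 kg/m³
  nylon: σ_y = 57.30 MPa, ρ = 1140 kg/m³
  titanium alloy: σ_y = 838.0 MPa, ρ = 4437 kg/m³
  alumina ceramic: σ_y = 360.0 MPa, ρ = 3885 kg/m³
  titanium alloy: M = 20.0×10⁻³
  nylon: M = 13.0×10⁻³
  alumina ceramic: M = 13.0×10⁻³
  gray cast iron: M = 3.50×10⁻³
The maximum is for titanium alloy.

titanium alloy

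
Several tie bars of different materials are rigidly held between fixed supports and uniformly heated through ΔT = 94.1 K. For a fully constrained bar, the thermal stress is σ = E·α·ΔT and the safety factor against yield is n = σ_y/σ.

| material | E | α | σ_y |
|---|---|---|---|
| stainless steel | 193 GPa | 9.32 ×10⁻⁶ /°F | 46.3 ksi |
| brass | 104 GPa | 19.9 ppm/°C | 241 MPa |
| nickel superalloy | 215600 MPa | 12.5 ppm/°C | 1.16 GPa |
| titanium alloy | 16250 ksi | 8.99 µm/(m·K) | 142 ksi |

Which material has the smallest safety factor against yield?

Per material, after unit conversion:
  stainless steel: E = 193.0, α = 16.8, σ_y = 319.2 → σ = 305 MPa, n = 1.05
  brass: E = 104.0, α = 19.9, σ_y = 241.0 → σ = 195 MPa, n = 1.24
  nickel superalloy: E = 215.6, α = 12.5, σ_y = 1160 → σ = 254 MPa, n = 4.57
  titanium alloy: E = 112.0, α = 8.99, σ_y = 979.1 → σ = 94.8 MPa, n = 10.3
The minimum is stainless steel at n = 1.05.

stainless steel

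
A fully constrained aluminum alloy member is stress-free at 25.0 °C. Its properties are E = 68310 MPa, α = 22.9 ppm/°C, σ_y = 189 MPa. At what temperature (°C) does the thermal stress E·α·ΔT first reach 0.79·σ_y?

E = 68310 MPa = 68.31 GPa.
E·α·ΔT = 149.3 MPa ⇒ ΔT = 149.3 / (68.31×10³ × 22.9×10⁻⁶) = 95.45 K.
T = 25.0 + 95.45 = 120.4 °C.

120 °C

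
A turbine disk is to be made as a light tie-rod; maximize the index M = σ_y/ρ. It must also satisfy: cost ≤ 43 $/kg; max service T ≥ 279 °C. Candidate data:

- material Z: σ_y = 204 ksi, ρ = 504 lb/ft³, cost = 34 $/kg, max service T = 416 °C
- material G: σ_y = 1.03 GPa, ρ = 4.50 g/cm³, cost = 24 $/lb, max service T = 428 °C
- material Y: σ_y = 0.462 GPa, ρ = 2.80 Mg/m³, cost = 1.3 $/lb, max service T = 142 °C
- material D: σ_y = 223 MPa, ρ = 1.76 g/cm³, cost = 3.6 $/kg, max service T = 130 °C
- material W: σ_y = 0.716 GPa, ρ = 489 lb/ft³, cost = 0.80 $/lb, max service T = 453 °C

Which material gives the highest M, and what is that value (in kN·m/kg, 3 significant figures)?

material Z, M = 174 kN·m/kg

Screen on constraints: cost ≤ 43 $/kg; max service T ≥ 279 °C. Survivors: material Z, material W.
Putting every candidate on a common basis:
  material Z: σ_y = 1407 MPa, ρ = 8073 kg/m³
  material W: σ_y = 716.0 MPa, ρ = 7833 kg/m³
  material Z: M = 174 kN·m/kg
  material W: M = 91.4 kN·m/kg
Material Z has the largest M.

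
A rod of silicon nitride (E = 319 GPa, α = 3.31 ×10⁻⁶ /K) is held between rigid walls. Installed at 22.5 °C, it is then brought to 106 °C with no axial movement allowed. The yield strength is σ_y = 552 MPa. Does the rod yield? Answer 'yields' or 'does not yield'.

does not yield

ΔT = 83.50 K. Constrained thermal stress σ = E·α·ΔT = 319.0×10³ MPa × 3.31×10⁻⁶ × 83.50 = 88.2 MPa (compressive).
Compare to σ_y = 552 MPa: σ < σ_y, so it does not yield.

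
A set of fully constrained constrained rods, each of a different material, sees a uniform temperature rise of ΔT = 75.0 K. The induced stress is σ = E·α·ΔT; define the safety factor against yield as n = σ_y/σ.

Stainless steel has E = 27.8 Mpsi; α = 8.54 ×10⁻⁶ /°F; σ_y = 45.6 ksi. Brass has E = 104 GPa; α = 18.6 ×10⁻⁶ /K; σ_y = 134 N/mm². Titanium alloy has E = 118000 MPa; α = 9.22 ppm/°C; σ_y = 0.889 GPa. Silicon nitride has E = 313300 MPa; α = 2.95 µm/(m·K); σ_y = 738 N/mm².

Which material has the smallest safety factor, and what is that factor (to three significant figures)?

With everything in SI (GPa, ×10⁻⁶/K, MPa):
  stainless steel: E = 191.7, α = 15.4, σ_y = 314.4 → σ = 221 MPa, n = 1.42
  brass: E = 104.0, α = 18.6, σ_y = 134.0 → σ = 145 MPa, n = 0.924
  titanium alloy: E = 118.0, α = 9.22, σ_y = 889.0 → σ = 81.6 MPa, n = 10.9
  silicon nitride: E = 313.3, α = 2.95, σ_y = 738.0 → σ = 69.3 MPa, n = 10.6
The minimum is brass at n = 0.924.

brass, n = 0.924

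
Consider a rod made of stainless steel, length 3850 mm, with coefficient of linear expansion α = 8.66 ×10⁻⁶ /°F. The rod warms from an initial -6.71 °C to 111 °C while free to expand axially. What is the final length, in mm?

3857.1 mm

Convert α: 8.66×10⁻⁶/°F × (9/5) = 15.6×10⁻⁶/K.
ΔT = 111 − (-6.71) = 117.7 K.
ΔL = α·L₀·ΔT = 15.6×10⁻⁶ × 3850 mm × 117.7 K = 7.06 mm.
L = L₀ + ΔL = 3850 + 7.06 = 3857.1 mm.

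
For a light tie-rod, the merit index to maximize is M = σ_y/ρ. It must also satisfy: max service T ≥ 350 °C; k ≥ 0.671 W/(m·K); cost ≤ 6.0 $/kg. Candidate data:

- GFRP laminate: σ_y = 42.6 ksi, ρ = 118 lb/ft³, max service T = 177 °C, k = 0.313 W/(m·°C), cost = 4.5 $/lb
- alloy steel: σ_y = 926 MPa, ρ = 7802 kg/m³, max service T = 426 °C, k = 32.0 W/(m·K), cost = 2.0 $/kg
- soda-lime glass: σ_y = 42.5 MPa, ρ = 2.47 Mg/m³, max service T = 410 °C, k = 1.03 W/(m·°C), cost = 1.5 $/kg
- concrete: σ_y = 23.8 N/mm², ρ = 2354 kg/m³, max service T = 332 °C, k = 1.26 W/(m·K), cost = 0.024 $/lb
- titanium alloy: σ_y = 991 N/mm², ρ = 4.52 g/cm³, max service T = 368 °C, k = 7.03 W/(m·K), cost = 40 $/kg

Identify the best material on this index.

Screen on constraints: max service T ≥ 350 °C; k ≥ 0.671 W/(m·K); cost ≤ 6.0 $/kg. Survivors: alloy steel, soda-lime glass.
Convert each candidate to consistent units, then evaluate M:
  alloy steel: σ_y = 926.0 MPa, ρ = 7802 kg/m³
  soda-lime glass: σ_y = 42.50 MPa, ρ = 2470 kg/m³
  alloy steel: M = 119 kN·m/kg
  soda-lime glass: M = 17.2 kN·m/kg
The maximum is for alloy steel.

alloy steel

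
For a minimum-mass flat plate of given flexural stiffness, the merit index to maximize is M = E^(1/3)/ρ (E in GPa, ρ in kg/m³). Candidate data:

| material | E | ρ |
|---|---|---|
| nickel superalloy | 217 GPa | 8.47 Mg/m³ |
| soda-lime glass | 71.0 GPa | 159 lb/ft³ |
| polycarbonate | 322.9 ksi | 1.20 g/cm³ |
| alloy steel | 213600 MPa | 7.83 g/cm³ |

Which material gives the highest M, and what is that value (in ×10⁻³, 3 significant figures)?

soda-lime glass, M = 1.63×10⁻³

After converting to SI:
  nickel superalloy: E = 217.0 GPa, ρ = 8470 kg/m³
  soda-lime glass: E = 71.00 GPa, ρ = 2547 kg/m³
  polycarbonate: E = 2.226 GPa, ρ = 1200 kg/m³
  alloy steel: E = 213.6 GPa, ρ = 7830 kg/m³
  soda-lime glass: M = 1.63×10⁻³
  polycarbonate: M = 1.09×10⁻³
  alloy steel: M = 0.763×10⁻³
  nickel superalloy: M = 0.709×10⁻³
Highest index: soda-lime glass.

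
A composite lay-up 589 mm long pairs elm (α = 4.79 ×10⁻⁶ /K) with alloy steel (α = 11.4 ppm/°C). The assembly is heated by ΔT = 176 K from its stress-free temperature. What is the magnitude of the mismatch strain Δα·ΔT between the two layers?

1.16×10⁻³

Δα = |4.79 − 11.4|×10⁻⁶/K = 6.61×10⁻⁶/K.
Mismatch strain = Δα·ΔT = 6.61×10⁻⁶ × 176.0 = 1.16×10⁻³.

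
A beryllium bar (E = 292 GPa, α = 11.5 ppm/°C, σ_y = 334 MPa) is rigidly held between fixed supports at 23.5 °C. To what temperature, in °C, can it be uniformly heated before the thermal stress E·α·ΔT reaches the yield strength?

E·α·ΔT = 334.0 MPa ⇒ ΔT = 334.0 / (292.0×10³ × 11.5×10⁻⁶) = 99.46 K.
T = 23.5 + 99.46 = 123.0 °C.

123 °C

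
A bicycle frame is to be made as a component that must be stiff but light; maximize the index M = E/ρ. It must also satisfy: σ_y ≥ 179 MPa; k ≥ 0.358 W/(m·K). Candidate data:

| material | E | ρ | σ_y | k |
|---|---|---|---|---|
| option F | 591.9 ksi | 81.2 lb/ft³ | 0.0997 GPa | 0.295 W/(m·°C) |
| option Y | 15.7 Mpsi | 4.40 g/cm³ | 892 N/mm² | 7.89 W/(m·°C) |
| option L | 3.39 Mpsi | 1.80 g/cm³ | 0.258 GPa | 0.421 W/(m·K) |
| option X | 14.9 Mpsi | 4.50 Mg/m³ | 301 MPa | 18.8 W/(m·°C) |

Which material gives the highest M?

option Y

Screen on constraints: σ_y ≥ 179 MPa; k ≥ 0.358 W/(m·K). Survivors: option Y, option L, option X.
Convert each candidate to consistent units, then evaluate M:
  option Y: E = 108.2 GPa, ρ = 4400 kg/m³
  option L: E = 23.37 GPa, ρ = 1800 kg/m³
  option X: E = 102.7 GPa, ρ = 4500 kg/m³
  option Y: M = 24.6 MN·m/kg
  option X: M = 22.8 MN·m/kg
  option L: M = 13.0 MN·m/kg
Option Y has the largest M.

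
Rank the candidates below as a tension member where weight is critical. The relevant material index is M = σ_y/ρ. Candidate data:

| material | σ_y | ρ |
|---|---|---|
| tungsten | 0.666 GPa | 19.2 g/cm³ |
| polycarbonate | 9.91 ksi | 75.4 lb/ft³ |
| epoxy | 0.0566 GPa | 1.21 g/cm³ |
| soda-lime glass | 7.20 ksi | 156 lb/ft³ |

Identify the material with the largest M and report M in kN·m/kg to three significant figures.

polycarbonate, M = 56.6 kN·m/kg

Normalizing units and computing the index:
  tungsten: σ_y = 666.0 MPa, ρ = 19200 kg/m³
  polycarbonate: σ_y = 68.33 MPa, ρ = 1208 kg/m³
  epoxy: σ_y = 56.60 MPa, ρ = 1210 kg/m³
  soda-lime glass: σ_y = 49.64 MPa, ρ = 2499 kg/m³
  polycarbonate: M = 56.6 kN·m/kg
  epoxy: M = 46.8 kN·m/kg
  tungsten: M = 34.7 kN·m/kg
  soda-lime glass: M = 19.9 kN·m/kg
Highest index: polycarbonate.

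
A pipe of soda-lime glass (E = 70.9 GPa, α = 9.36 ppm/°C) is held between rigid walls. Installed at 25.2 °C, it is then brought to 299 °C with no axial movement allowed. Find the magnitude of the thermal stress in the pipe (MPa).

ΔT = 273.8 K. Constrained thermal stress σ = E·α·ΔT = 70.90×10³ MPa × 9.36×10⁻⁶ × 273.8 = 182 MPa (compressive).

182 MPa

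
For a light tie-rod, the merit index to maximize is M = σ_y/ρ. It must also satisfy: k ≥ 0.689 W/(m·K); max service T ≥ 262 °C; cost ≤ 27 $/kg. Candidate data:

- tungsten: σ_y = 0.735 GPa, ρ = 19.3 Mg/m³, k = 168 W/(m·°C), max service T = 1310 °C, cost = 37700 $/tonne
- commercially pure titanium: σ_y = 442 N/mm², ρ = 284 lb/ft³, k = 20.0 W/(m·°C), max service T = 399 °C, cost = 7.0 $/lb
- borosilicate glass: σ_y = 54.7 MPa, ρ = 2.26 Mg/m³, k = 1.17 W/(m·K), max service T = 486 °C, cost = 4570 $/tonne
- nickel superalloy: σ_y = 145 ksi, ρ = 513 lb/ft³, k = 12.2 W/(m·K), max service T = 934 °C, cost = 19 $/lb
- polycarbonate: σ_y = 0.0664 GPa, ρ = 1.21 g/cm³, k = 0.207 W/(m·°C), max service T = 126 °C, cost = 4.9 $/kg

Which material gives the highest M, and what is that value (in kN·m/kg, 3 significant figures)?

Screen on constraints: k ≥ 0.689 W/(m·K); max service T ≥ 262 °C; cost ≤ 27 $/kg. Survivors: commercially pure titanium, borosilicate glass.
In SI units:
  commercially pure titanium: σ_y = 442.0 MPa, ρ = 4549 kg/m³
  borosilicate glass: σ_y = 54.70 MPa, ρ = 2260 kg/m³
  commercially pure titanium: M = 97.2 kN·m/kg
  borosilicate glass: M = 24.2 kN·m/kg
Commercially pure titanium has the largest M.

commercially pure titanium, M = 97.2 kN·m/kg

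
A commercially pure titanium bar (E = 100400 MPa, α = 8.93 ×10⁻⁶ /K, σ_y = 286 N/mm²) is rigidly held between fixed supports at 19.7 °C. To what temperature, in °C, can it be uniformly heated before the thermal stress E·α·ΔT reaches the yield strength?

339 °C

E = 100400 MPa = 100.4 GPa.
σ_y = 286 N/mm² = 286.0 MPa.
E·α·ΔT = 286.0 MPa ⇒ ΔT = 286.0 / (100.4×10³ × 8.93×10⁻⁶) = 319.0 K.
T = 19.7 + 319.0 = 338.7 °C.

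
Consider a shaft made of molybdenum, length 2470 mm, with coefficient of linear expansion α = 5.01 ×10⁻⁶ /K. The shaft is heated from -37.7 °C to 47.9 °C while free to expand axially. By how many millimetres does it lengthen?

1.06 mm

ΔT = 47.9 − (-37.7) = 85.60 K.
ΔL = α·L₀·ΔT = 5.01×10⁻⁶ × 2470 mm × 85.60 K = 1.06 mm.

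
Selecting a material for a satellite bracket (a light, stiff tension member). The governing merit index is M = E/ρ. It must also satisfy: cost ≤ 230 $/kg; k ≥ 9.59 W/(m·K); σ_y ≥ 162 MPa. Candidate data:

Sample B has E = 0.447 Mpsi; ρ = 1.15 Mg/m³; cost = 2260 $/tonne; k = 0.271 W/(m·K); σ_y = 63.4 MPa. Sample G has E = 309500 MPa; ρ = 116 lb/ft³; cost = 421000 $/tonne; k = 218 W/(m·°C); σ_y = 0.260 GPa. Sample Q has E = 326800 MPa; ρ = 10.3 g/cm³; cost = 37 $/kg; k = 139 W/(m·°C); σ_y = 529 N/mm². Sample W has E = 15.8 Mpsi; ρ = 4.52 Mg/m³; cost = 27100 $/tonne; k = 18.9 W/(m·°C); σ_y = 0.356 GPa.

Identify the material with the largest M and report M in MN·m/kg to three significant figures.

sample Q, M = 31.7 MN·m/kg

Screen on constraints: cost ≤ 230 $/kg; k ≥ 9.59 W/(m·K); σ_y ≥ 162 MPa. Survivors: sample Q, sample W.
In SI units:
  sample Q: E = 326.8 GPa, ρ = 10300 kg/m³
  sample W: E = 108.9 GPa, ρ = 4520 kg/m³
  sample Q: M = 31.7 MN·m/kg
  sample W: M = 24.1 MN·m/kg
Highest index: sample Q.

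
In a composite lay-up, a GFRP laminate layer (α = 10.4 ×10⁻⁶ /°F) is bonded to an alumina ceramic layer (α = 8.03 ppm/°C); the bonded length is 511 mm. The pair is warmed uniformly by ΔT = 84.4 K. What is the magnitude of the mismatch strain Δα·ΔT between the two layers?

9.02×10⁻⁴

GFRP laminate: α = 10.4×10⁻⁶/°F × 9/5 = 18.7×10⁻⁶/K.
Δα = |18.7 − 8.03|×10⁻⁶/K = 10.7×10⁻⁶/K.
Mismatch strain = Δα·ΔT = 10.7×10⁻⁶ × 84.4 = 9.02×10⁻⁴.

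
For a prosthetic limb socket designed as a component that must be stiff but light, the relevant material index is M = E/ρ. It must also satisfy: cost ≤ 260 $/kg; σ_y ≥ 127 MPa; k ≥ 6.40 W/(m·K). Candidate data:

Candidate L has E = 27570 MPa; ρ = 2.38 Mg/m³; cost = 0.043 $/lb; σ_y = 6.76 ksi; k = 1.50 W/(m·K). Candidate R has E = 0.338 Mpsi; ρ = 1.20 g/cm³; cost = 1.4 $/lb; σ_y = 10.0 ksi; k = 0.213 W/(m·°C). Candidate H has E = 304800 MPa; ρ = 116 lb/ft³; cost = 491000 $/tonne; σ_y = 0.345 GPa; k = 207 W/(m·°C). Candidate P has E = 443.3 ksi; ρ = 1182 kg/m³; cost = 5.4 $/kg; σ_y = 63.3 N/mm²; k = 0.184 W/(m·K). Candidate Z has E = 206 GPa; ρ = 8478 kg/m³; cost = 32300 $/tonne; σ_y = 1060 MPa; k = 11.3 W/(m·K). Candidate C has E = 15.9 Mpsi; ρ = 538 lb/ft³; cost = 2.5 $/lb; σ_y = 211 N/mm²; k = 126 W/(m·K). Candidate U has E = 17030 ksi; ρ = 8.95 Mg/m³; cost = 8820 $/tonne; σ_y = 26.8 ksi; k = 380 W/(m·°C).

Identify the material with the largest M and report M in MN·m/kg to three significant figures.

Screen on constraints: cost ≤ 260 $/kg; σ_y ≥ 127 MPa; k ≥ 6.40 W/(m·K). Survivors: candidate Z, candidate C, candidate U.
After converting to SI:
  candidate Z: E = 206.0 GPa, ρ = 8478 kg/m³
  candidate C: E = 109.6 GPa, ρ = 8618 kg/m³
  candidate U: E = 117.4 GPa, ρ = 8950 kg/m³
  candidate Z: M = 24.3 MN·m/kg
  candidate U: M = 13.1 MN·m/kg
  candidate C: M = 12.7 MN·m/kg
Candidate Z has the largest M.

candidate Z, M = 24.3 MN·m/kg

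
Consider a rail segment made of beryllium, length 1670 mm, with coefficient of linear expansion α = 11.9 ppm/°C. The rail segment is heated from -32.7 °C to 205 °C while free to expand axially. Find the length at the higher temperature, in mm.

1674.7 mm

ΔT = 205 − (-32.7) = 237.7 K.
ΔL = α·L₀·ΔT = 11.9×10⁻⁶ × 1670 mm × 237.7 K = 4.72 mm.
L = L₀ + ΔL = 1670 + 4.72 = 1674.7 mm.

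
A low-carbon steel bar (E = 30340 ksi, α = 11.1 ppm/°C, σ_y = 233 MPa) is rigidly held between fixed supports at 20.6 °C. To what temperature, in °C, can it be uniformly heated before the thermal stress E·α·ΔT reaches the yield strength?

121 °C

E = 30340 ksi = 209.2 GPa.
E·α·ΔT = 233.0 MPa ⇒ ΔT = 233.0 / (209.2×10³ × 11.1×10⁻⁶) = 100.3 K.
T = 20.6 + 100.3 = 120.9 °C.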